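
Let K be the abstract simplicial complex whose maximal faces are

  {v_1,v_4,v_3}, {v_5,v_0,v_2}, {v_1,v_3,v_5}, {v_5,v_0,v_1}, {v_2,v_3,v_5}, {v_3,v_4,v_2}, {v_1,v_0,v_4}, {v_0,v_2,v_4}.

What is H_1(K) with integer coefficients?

Fix the vertex order v_0 < v_1 < v_2 < v_3 < v_4 < v_5 and write every simplex with vertices in increasing order. Then dim K = 2 and the simplices of K are:

  0-simplices (6): [v_0], [v_1], [v_2], [v_3], [v_4], [v_5]
  1-simplices (12): [v_0,v_1], [v_0,v_2], [v_0,v_4], [v_0,v_5], [v_1,v_3], [v_1,v_4], [v_1,v_5], [v_2,v_3], [v_2,v_4], [v_2,v_5], [v_3,v_4], [v_3,v_5]
  2-simplices (8): [v_0,v_1,v_4], [v_0,v_1,v_5], [v_0,v_2,v_4], [v_0,v_2,v_5], [v_1,v_3,v_4], [v_1,v_3,v_5], [v_2,v_3,v_4], [v_2,v_3,v_5]

so the chain groups are C_0 ≅ Z^6, C_1 ≅ Z^12, C_2 ≅ Z^8.

Boundary ∂_1: C_1 → C_0 sends each edge [p,q] (with p < q) to q − p.
The 6×12 boundary matrix has rank 5 and Smith normal form diag(1,1,1,1,1).

The boundary map ∂_2: C_2 → C_1 maps a triangle to the signed sum of its edges. For instance
  ∂[v_0,v_2,v_5] = [v_2,v_5] − [v_0,v_5] + [v_0,v_2],
  ∂[v_1,v_3,v_5] = [v_3,v_5] − [v_1,v_5] + [v_1,v_3].
The 12×8 boundary matrix has rank 7 and Smith normal form diag(1,1,1,1,1,1,1).

From H_k ≅ ker(∂_k) / im(∂_{k+1}) we obtain:

  H_1: rank ker ∂_1 − rank ∂_2 = (12 − 5) − 7 = 0, and the invariant factors of ∂_2 are all 1, so H_1 ≅ 0.

(K is a triangulation of the 2-sphere S^2.)

H_1 = 0.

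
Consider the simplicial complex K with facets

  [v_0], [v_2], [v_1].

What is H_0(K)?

H_0 = Z^3.

Order the vertices as v_0 < v_1 < v_2. Listing each simplex with vertices in this order, K has dimension 0 with simplices:

  0-simplices (3): [v_0], [v_1], [v_2]

so the chain groups are C_0 ≅ Z^3.

Now H_k = ker ∂_k / im ∂_{k+1}, so:

  H_0: rank C_0 − rank ∂_1 = 3 − 0 = 3, and there is no ∂_1, so H_0 ≅ Z^3.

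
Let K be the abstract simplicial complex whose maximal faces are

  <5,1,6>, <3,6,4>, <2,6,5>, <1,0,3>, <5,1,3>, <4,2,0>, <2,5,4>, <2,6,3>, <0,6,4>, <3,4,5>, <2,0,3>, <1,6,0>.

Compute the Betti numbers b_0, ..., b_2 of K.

b_0 = 1, b_1 = 0, b_2 = 0.

Fix the vertex order 0 < 1 < 2 < 3 < 4 < 5 < 6 and write every simplex with vertices in increasing order. Then dim K = 2 and the simplices of K are:

  0-simplices (7): [0], [1], [2], [3], [4], [5], [6]
  1-simplices (18): [0,1], [0,2], [0,3], [0,4], [0,6], [1,3], [1,5], [1,6], [2,3], [2,4], [2,5], [2,6], [3,4], [3,5], [3,6], [4,5], [4,6], [5,6]
  2-simplices (12): [0,1,3], [0,1,6], [0,2,3], [0,2,4], [0,4,6], [1,3,5], [1,5,6], [2,3,6], [2,4,5], [2,5,6], [3,4,5], [3,4,6]

Hence C_0 ≅ Z^7, C_1 ≅ Z^18, C_2 ≅ Z^12.

The boundary map ∂_1: C_1 → C_0 is given by ∂[p,q] = [q] − [p]. For instance
  ∂[4,6] = [6] − [4].
This gives a 7×18 integer matrix of rank 6; reducing to Smith normal form yields diagonal entries (1,1,1,1,1,1).

∂_2: C_2 → C_1 acts by ∂[p,q,r] = [q,r] − [p,r] + [p,q]. For instance
  ∂[0,1,3] = [1,3] − [0,3] + [0,1],
  ∂[3,4,5] = [4,5] − [3,5] + [3,4].
The resulting 18×12 matrix has rank 12, and its Smith normal form has invariant factors (1,1,1,1,1,1,1,1,1,1,1,2).

From H_k ≅ ker(∂_k) / im(∂_{k+1}) we obtain:

  H_0: rank C_0 − rank ∂_1 = 7 − 6 = 1, and the invariant factors of ∂_1 are all 1, so H_0 ≅ Z.
  H_1: rank ker ∂_1 − rank ∂_2 = (18 − 6) − 12 = 0, and ∂_2 has invariant factor 2 > 1, so H_1 ≅ Z_2.
  H_2: rank ker ∂_2 − rank ∂_3 = (12 − 12) − 0 = 0, and there is no ∂_3, so H_2 ≅ 0.

As a check, the Euler characteristic is 7 − 18 + 12 = 1, which agrees with 1 − 0 + 0 = 1.

Hence the Betti numbers are b_0 = 1, b_1 = 0, b_2 = 0.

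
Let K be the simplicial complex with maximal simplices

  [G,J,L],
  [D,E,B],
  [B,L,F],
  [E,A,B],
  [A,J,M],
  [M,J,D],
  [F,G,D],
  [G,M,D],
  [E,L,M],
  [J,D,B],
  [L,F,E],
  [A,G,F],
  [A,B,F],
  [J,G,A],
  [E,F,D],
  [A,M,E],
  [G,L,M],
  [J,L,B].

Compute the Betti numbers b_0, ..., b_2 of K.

K has 9 vertices, 27 edges, 18 triangles.
rank ∂_0 = 0, rank ∂_1 = 8 ⇒ b_0 = 9 − 0 − 8 = 1; all invariant factors of ∂_1 are 1 so no torsion. So H_0 = Z.
rank ∂_1 = 8, rank ∂_2 = 18 ⇒ b_1 = 27 − 8 − 18 = 1; ∂_2 has invariant factor(s) [2] giving torsion. So H_1 = Z ⊕ Z/2.
rank ∂_2 = 18, rank ∂_3 = 0 ⇒ b_2 = 18 − 18 − 0 = 0. So H_2 = 0.

b_0 = 1, b_1 = 1, b_2 = 0.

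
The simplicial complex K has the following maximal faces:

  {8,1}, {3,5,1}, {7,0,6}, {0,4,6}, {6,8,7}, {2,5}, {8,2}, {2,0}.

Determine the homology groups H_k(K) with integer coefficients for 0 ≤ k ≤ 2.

We work with the vertex ordering 0 < 1 < 2 < 3 < 4 < 5 < 6 < 7 < 8. The simplices of K, each written with vertices in increasing order, are:

  0-simplices (9): [0], [1], [2], [3], [4], [5], [6], [7], [8]
  1-simplices (14): [0,2], [0,4], [0,6], [0,7], [1,3], [1,5], [1,8], [2,5], [2,8], [3,5], [4,6], [6,7], [6,8], [7,8]
  2-simplices (4): [0,4,6], [0,6,7], [1,3,5], [6,7,8]

Hence C_0 ≅ Z^9, C_1 ≅ Z^14, C_2 ≅ Z^4.

Boundary ∂_1: C_1 → C_0 sends each edge [p,q] (with p < q) to q − p. For instance
  ∂[2,5] = [5] − [2].
As a 9×14 matrix over Z this has rank 8, with invariant factors (1,1,1,1,1,1,1,1).

∂_2: C_2 → C_1 maps a triangle to the signed sum of its edges. For instance
  ∂[6,7,8] = [7,8] − [6,8] + [6,7],
  ∂[1,3,5] = [3,5] − [1,5] + [1,3].
As a 14×4 matrix over Z this has rank 4, with invariant factors (1,1,1,1).

Now H_k = ker ∂_k / im ∂_{k+1}, so:

  H_0: rank C_0 − rank ∂_1 = 9 − 8 = 1, and the invariant factors of ∂_1 are all 1, so H_0 = Z.
  H_1: rank ker ∂_1 − rank ∂_2 = (14 − 8) − 4 = 2, and the invariant factors of ∂_2 are all 1, so H_1 = Z^2.
  H_2: rank ker ∂_2 − rank ∂_3 = (4 − 4) − 0 = 0, and there is no ∂_3, so H_2 = 0.

As a check, the Euler characteristic is 9 − 14 + 4 = -1, which agrees with 1 − 2 + 0 = -1.

H_0 ≅ Z,  H_1 ≅ Z^2,  H_2 = 0.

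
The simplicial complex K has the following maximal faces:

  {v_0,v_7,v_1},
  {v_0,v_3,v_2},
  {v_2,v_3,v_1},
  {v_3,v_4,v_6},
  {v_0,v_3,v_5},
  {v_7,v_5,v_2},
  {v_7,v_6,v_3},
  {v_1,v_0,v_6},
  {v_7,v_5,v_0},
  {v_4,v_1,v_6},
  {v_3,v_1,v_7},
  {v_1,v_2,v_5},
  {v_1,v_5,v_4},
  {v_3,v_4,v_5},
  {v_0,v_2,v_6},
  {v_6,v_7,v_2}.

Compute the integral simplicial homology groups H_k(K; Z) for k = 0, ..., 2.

K has 8 vertices, 24 edges, 16 triangles.
rank ∂_0 = 0, rank ∂_1 = 7 ⇒ b_0 = 8 − 0 − 7 = 1; all invariant factors of ∂_1 are 1 so no torsion. So H_0 ≅ Z.
rank ∂_1 = 7, rank ∂_2 = 15 ⇒ b_1 = 24 − 7 − 15 = 2; all invariant factors of ∂_2 are 1 so no torsion. So H_1 ≅ Z^2.
rank ∂_2 = 15, rank ∂_3 = 0 ⇒ b_2 = 16 − 15 − 0 = 1. So H_2 ≅ Z.

H_0 ≅ Z,  H_1 ≅ Z^2,  H_2 ≅ Z.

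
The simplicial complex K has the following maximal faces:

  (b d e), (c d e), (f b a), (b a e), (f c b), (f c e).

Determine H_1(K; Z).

Order the vertices as a < b < c < d < e < f. Listing each simplex with vertices in this order, K has dimension 2 with simplices:

  0-simplices (6): a, b, c, d, e, f
  1-simplices (12): ab, ae, af, bc, bd, be, bf, cd, ce, cf, de, ef
  2-simplices (6): abe, abf, bcf, bde, cde, cef

so the chain groups are C_0 ≅ Z^6, C_1 ≅ Z^12, C_2 ≅ Z^6.

The boundary map ∂_1: C_1 → C_0 sends each edge [p,q] (with p < q) to q − p.
This gives a 6×12 integer matrix of rank 5; reducing to Smith normal form yields diagonal entries (1,1,1,1,1).

Boundary ∂_2: C_2 → C_1 sends each 2-simplex [p,q,r] to [q,r] − [p,r] + [p,q]. For instance
  ∂bde = de − be + bd,
  ∂abe = be − ae + ab.
This gives a 12×6 integer matrix of rank 6; reducing to Smith normal form yields diagonal entries (1,1,1,1,1,1).

Reading off H_k = ker ∂_k / im ∂_{k+1}:

  H_1: rank ker ∂_1 − rank ∂_2 = (12 − 5) − 6 = 1, and the invariant factors of ∂_2 are all 1, so H_1 = Z.

H_1 = Z.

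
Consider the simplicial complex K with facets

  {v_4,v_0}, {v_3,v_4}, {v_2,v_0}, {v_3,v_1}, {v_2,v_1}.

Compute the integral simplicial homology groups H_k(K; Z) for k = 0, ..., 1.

H_0 = Z,  H_1 = Z.

Take the total order v_0 < v_1 < v_2 < v_3 < v_4 on the vertex set. Then K (dimension 1) consists of the simplices:

  0-simplices (5): [v_0], [v_1], [v_2], [v_3], [v_4]
  1-simplices (5): [v_0,v_2], [v_0,v_4], [v_1,v_2], [v_1,v_3], [v_3,v_4]

so the chain groups are C_0 ≅ Z^5, C_1 ≅ Z^5.

∂_1: C_1 → C_0 sends each edge [p,q] (with p < q) to q − p.
As a 5×5 matrix over Z this has rank 4, with invariant factors (1,1,1,1).

Reading off H_k = ker ∂_k / im ∂_{k+1}:

  H_0: rank C_0 − rank ∂_1 = 5 − 4 = 1, and the invariant factors of ∂_1 are all 1, so H_0 = Z.
  H_1: rank ker ∂_1 − rank ∂_2 = (5 − 4) − 0 = 1, and there is no ∂_2, so H_1 = Z.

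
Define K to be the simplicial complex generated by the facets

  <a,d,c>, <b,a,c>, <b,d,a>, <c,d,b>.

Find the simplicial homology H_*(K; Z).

H_0 = Z,  H_1 = 0,  H_2 = Z.

K has 4 vertices, 6 edges, 4 triangles.
rank ∂_0 = 0, rank ∂_1 = 3 ⇒ b_0 = 4 − 0 − 3 = 1; all invariant factors of ∂_1 are 1 so no torsion. So H_0 ≅ Z.
rank ∂_1 = 3, rank ∂_2 = 3 ⇒ b_1 = 6 − 3 − 3 = 0; all invariant factors of ∂_2 are 1 so no torsion. So H_1 ≅ 0.
rank ∂_2 = 3, rank ∂_3 = 0 ⇒ b_2 = 4 − 3 − 0 = 1. So H_2 ≅ Z.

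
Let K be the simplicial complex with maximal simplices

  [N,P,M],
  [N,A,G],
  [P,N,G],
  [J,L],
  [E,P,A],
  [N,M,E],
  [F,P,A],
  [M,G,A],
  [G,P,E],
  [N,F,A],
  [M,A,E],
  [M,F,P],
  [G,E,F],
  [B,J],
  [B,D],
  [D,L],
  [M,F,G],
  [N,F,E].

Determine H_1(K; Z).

H_1 ≅ Z^3.

Fix the vertex order A < B < D < E < F < G < J < L < M < N < P and write every simplex with vertices in increasing order. Then dim K = 2 and the simplices of K are:

  0-simplices (11): A, B, D, E, F, G, J, L, M, N, P
  1-simplices (25): AE, AF, AG, AM, AN, AP, BD, BJ, DL, EF, EG, EM, EN, EP, FG, FM, FN, FP, GM, GN, GP, JL, MN, MP, NP
  2-simplices (14): AEM, AEP, AFN, AFP, AGM, AGN, EFG, EFN, EGP, EMN, FGM, FMP, GNP, MNP

so the chain groups are C_0 ≅ Z^11, C_1 ≅ Z^25, C_2 ≅ Z^14.

The boundary map ∂_1: C_1 → C_0 sends each edge [p,q] (with p < q) to q − p. For instance
  ∂FP = P − F.
As a 11×25 matrix over Z this has rank 9, with invariant factors (1,1,1,1,1,1,1,1,1).

∂_2: C_2 → C_1 acts by ∂[p,q,r] = [q,r] − [p,r] + [p,q]. For instance
  ∂AEM = EM − AM + AE,
  ∂EFN = FN − EN + EF.
As a 25×14 matrix over Z this has rank 13, with invariant factors (1,1,1,1,1,1,1,1,1,1,1,1,1).

From H_k ≅ ker(∂_k) / im(∂_{k+1}) we obtain:

  H_1: rank ker ∂_1 − rank ∂_2 = (25 − 9) − 13 = 3, and the invariant factors of ∂_2 are all 1, so H_1 = Z^3.

(K is a triangulation of the disjoint union of the circle S^1 and the torus T^2.)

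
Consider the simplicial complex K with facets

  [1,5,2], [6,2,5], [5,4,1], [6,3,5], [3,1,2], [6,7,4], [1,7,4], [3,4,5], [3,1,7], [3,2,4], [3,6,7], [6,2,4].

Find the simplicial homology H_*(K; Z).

H_0 ≅ Z,  H_1 ≅ Z/2,  H_2 = 0.

K has 7 vertices, 18 edges, 12 triangles.
rank ∂_0 = 0, rank ∂_1 = 6 ⇒ b_0 = 7 − 0 − 6 = 1; all invariant factors of ∂_1 are 1 so no torsion. So H_0 ≅ Z.
rank ∂_1 = 6, rank ∂_2 = 12 ⇒ b_1 = 18 − 6 − 12 = 0; ∂_2 has invariant factor(s) [2] giving torsion. So H_1 ≅ Z/2.
rank ∂_2 = 12, rank ∂_3 = 0 ⇒ b_2 = 12 − 12 − 0 = 0. So H_2 ≅ 0.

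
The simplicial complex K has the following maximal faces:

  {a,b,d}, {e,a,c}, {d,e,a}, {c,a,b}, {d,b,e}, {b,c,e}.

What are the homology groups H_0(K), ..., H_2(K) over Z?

H_0 ≅ Z,  H_1 = 0,  H_2 ≅ Z.

Fix the vertex order a < b < c < d < e and write every simplex with vertices in increasing order. Then dim K = 2 and the simplices of K are:

  0-simplices (5): a, b, c, d, e
  1-simplices (9): ab, ac, ad, ae, bc, bd, be, ce, de
  2-simplices (6): abc, abd, ace, ade, bce, bde

so the chain groups are C_0 ≅ Z^5, C_1 ≅ Z^9, C_2 ≅ Z^6.

The boundary map ∂_1: C_1 → C_0 maps an edge to its endpoints' difference, ∂[p,q] = q − p.
The 5×9 boundary matrix has rank 4 and Smith normal form diag(1,1,1,1).

∂_2: C_2 → C_1 maps a triangle to the signed sum of its edges. For instance
  ∂bce = ce − be + bc,
  ∂abc = bc − ac + ab.
As a 9×6 matrix over Z this has rank 5, with invariant factors (1,1,1,1,1).

From H_k ≅ ker(∂_k) / im(∂_{k+1}) we obtain:

  H_0: rank C_0 − rank ∂_1 = 5 − 4 = 1, and the invariant factors of ∂_1 are all 1, so H_0 ≅ Z.
  H_1: rank ker ∂_1 − rank ∂_2 = (9 − 4) − 5 = 0, and the invariant factors of ∂_2 are all 1, so H_1 ≅ 0.
  H_2: rank ker ∂_2 − rank ∂_3 = (6 − 5) − 0 = 1, and there is no ∂_3, so H_2 ≅ Z.

As a check, the Euler characteristic is 5 − 9 + 6 = 2, which agrees with 1 − 0 + 1 = 2.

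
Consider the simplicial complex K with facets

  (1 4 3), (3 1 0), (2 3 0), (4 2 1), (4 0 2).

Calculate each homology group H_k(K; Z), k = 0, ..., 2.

H_0 ≅ Z,  H_1 ≅ Z,  H_2 = 0.

Take the total order 0 < 1 < 2 < 3 < 4 on the vertex set. Then K (dimension 2) consists of the simplices:

  0-simplices (5): [0], [1], [2], [3], [4]
  1-simplices (10): [0,1], [0,2], [0,3], [0,4], [1,2], [1,3], [1,4], [2,3], [2,4], [3,4]
  2-simplices (5): [0,1,3], [0,2,3], [0,2,4], [1,2,4], [1,3,4]

so the chain groups are C_0 ≅ Z^5, C_1 ≅ Z^10, C_2 ≅ Z^5.

The boundary map ∂_1: C_1 → C_0 is given by ∂[p,q] = [q] − [p]. For instance
  ∂[2,4] = [4] − [2].
The 5×10 boundary matrix has rank 4 and Smith normal form diag(1,1,1,1).

Boundary ∂_2: C_2 → C_1 acts by ∂[p,q,r] = [q,r] − [p,r] + [p,q]. For instance
  ∂[0,1,3] = [1,3] − [0,3] + [0,1],
  ∂[0,2,4] = [2,4] − [0,4] + [0,2].
The 10×5 boundary matrix has rank 5 and Smith normal form diag(1,1,1,1,1).

Now H_k = ker ∂_k / im ∂_{k+1}, so:

  H_0: rank C_0 − rank ∂_1 = 5 − 4 = 1, and the invariant factors of ∂_1 are all 1, so H_0 ≅ Z.
  H_1: rank ker ∂_1 − rank ∂_2 = (10 − 4) − 5 = 1, and the invariant factors of ∂_2 are all 1, so H_1 ≅ Z.
  H_2: rank ker ∂_2 − rank ∂_3 = (5 − 5) − 0 = 0, and there is no ∂_3, so H_2 ≅ 0.

As a check, the Euler characteristic is 5 − 10 + 5 = 0, which agrees with 1 − 1 + 0 = 0.
(K is a triangulation of the Möbius band.)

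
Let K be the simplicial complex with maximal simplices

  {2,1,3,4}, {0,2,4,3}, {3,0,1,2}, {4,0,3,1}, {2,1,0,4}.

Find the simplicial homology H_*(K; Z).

K has 5 vertices, 10 edges, 10 triangles, 5 3-simplices.
rank ∂_0 = 0, rank ∂_1 = 4 ⇒ b_0 = 5 − 0 − 4 = 1; all invariant factors of ∂_1 are 1 so no torsion. So H_0 = Z.
rank ∂_1 = 4, rank ∂_2 = 6 ⇒ b_1 = 10 − 4 − 6 = 0; all invariant factors of ∂_2 are 1 so no torsion. So H_1 = 0.
rank ∂_2 = 6, rank ∂_3 = 4 ⇒ b_2 = 10 − 6 − 4 = 0; all invariant factors of ∂_3 are 1 so no torsion. So H_2 = 0.
rank ∂_3 = 4, rank ∂_4 = 0 ⇒ b_3 = 5 − 4 − 0 = 1. So H_3 = Z.

H_0 = Z,  H_1 = 0,  H_2 = 0,  H_3 = Z.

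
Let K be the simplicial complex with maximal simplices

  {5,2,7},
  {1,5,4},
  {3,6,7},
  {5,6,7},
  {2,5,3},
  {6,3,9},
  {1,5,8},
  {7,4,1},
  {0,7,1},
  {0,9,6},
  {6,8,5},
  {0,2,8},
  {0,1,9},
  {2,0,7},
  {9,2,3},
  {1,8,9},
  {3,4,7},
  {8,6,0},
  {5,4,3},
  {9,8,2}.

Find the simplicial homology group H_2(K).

H_2 = 0.

K has 10 vertices, 30 edges, 20 triangles.
rank ∂_2 = 20, rank ∂_3 = 0 ⇒ b_2 = 20 − 20 − 0 = 0. So H_2 ≅ 0.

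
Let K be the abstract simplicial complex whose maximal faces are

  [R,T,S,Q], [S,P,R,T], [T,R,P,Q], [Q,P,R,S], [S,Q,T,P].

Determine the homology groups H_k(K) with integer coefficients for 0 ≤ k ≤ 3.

Order the vertices as P < Q < R < S < T. Listing each simplex with vertices in this order, K has dimension 3 with simplices:

  0-simplices (5): P, Q, R, S, T
  1-simplices (10): PQ, PR, PS, PT, QR, QS, QT, RS, RT, ST
  2-simplices (10): PQR, PQS, PQT, PRS, PRT, PST, QRS, QRT, QST, RST
  3-simplices (5): PQRS, PQRT, PQST, PRST, QRST

so the chain groups are C_0 ≅ Z^5, C_1 ≅ Z^10, C_2 ≅ Z^10, C_3 ≅ Z^5.

∂_1: C_1 → C_0 maps an edge to its endpoints' difference, ∂[p,q] = q − p. For instance
  ∂RT = T − R.
This gives a 5×10 integer matrix of rank 4; reducing to Smith normal form yields diagonal entries (1,1,1,1).

The boundary map ∂_2: C_2 → C_1 acts by ∂[p,q,r] = [q,r] − [p,r] + [p,q]. For instance
  ∂PRS = RS − PS + PR,
  ∂RST = ST − RT + RS.
This gives a 10×10 integer matrix of rank 6; reducing to Smith normal form yields diagonal entries (1,1,1,1,1,1).

Boundary ∂_3: C_3 → C_2 sends each 3-simplex σ to the alternating sum Σ_i (−1)^i (σ with its i-th vertex removed). For instance
  ∂PQRT = QRT − PRT + PQT − PQR,
  ∂PQRS = QRS − PRS + PQS − PQR.
As a 10×5 matrix over Z this has rank 4, with invariant factors (1,1,1,1).

Now H_k = ker ∂_k / im ∂_{k+1}, so:

  H_0: rank C_0 − rank ∂_1 = 5 − 4 = 1, and the invariant factors of ∂_1 are all 1, so H_0 ≅ Z.
  H_1: rank ker ∂_1 − rank ∂_2 = (10 − 4) − 6 = 0, and the invariant factors of ∂_2 are all 1, so H_1 ≅ 0.
  H_2: rank ker ∂_2 − rank ∂_3 = (10 − 6) − 4 = 0, and the invariant factors of ∂_3 are all 1, so H_2 ≅ 0.
  H_3: rank ker ∂_3 − rank ∂_4 = (5 − 4) − 0 = 1, and there is no ∂_4, so H_3 ≅ Z.

(K is a triangulation of the 3-sphere S^3.)

H_0 ≅ Z,  H_1 = 0,  H_2 = 0,  H_3 ≅ Z.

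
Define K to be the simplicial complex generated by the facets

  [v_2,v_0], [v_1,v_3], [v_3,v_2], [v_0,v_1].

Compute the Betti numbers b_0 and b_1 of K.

K has 4 vertices, 4 edges.
rank ∂_0 = 0, rank ∂_1 = 3 ⇒ b_0 = 4 − 0 − 3 = 1; all invariant factors of ∂_1 are 1 so no torsion. So H_0 = Z.
rank ∂_1 = 3, rank ∂_2 = 0 ⇒ b_1 = 4 − 3 − 0 = 1. So H_1 = Z.

b_0 = 1, b_1 = 1.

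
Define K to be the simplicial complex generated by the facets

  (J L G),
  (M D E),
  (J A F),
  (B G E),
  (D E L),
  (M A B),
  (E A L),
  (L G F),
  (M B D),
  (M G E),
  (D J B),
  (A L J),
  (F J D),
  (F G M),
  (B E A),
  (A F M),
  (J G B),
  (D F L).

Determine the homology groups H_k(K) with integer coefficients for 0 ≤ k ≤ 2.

Fix the vertex order A < B < D < E < F < G < J < L < M and write every simplex with vertices in increasing order. Then dim K = 2 and the simplices of K are:

  0-simplices (9): A, B, D, E, F, G, J, L, M
  1-simplices (27): AB, AE, AF, AJ, AL, AM, BD, BE, BG, BJ, BM, DE, DF, DJ, DL, DM, EG, EL, EM, FG, FJ, FL, FM, GJ, GL, GM, JL
  2-simplices (18): ABE, ABM, AEL, AFJ, AFM, AJL, BDJ, BDM, BEG, BGJ, DEL, DEM, DFJ, DFL, EGM, FGL, FGM, GJL

Hence C_0 ≅ Z^9, C_1 ≅ Z^27, C_2 ≅ Z^18.

Boundary ∂_1: C_1 → C_0 is given by ∂[p,q] = [q] − [p]. For instance
  ∂GM = M − G.
The resulting 9×27 matrix has rank 8, and its Smith normal form has invariant factors (1,1,1,1,1,1,1,1).

Boundary ∂_2: C_2 → C_1 sends each 2-simplex [p,q,r] to [q,r] − [p,r] + [p,q]. For instance
  ∂DEM = EM − DM + DE,
  ∂BDM = DM − BM + BD.
This gives a 27×18 integer matrix of rank 18; reducing to Smith normal form yields diagonal entries (1,1,1,1,1,1,1,1,1,1,1,1,1,1,1,1,1,2).

Now H_k = ker ∂_k / im ∂_{k+1}, so:

  H_0: rank C_0 − rank ∂_1 = 9 − 8 = 1, and the invariant factors of ∂_1 are all 1, so H_0 = Z.
  H_1: rank ker ∂_1 − rank ∂_2 = (27 − 8) − 18 = 1, and ∂_2 has invariant factor 2 > 1, so H_1 = Z ⊕ Z/2.
  H_2: rank ker ∂_2 − rank ∂_3 = (18 − 18) − 0 = 0, and there is no ∂_3, so H_2 = 0.

(K is a triangulation of the Klein bottle.)

H_0 ≅ Z,  H_1 ≅ Z ⊕ Z/2,  H_2 = 0.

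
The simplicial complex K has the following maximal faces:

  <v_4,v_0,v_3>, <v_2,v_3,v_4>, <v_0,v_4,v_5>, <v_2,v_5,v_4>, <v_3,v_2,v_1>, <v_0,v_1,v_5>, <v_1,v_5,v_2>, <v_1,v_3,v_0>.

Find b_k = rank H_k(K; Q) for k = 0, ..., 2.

K has 6 vertices, 12 edges, 8 triangles.
rank ∂_0 = 0, rank ∂_1 = 5 ⇒ b_0 = 6 − 0 − 5 = 1; all invariant factors of ∂_1 are 1 so no torsion. So H_0 ≅ Z.
rank ∂_1 = 5, rank ∂_2 = 7 ⇒ b_1 = 12 − 5 − 7 = 0; all invariant factors of ∂_2 are 1 so no torsion. So H_1 ≅ 0.
rank ∂_2 = 7, rank ∂_3 = 0 ⇒ b_2 = 8 − 7 − 0 = 1. So H_2 ≅ Z.

b_0 = 1, b_1 = 0, b_2 = 1.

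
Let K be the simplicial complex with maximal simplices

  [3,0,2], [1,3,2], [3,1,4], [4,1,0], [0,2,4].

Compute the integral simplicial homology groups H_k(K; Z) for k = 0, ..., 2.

K has 5 vertices, 10 edges, 5 triangles.
rank ∂_0 = 0, rank ∂_1 = 4 ⇒ b_0 = 5 − 0 − 4 = 1; all invariant factors of ∂_1 are 1 so no torsion. So H_0 ≅ Z.
rank ∂_1 = 4, rank ∂_2 = 5 ⇒ b_1 = 10 − 4 − 5 = 1; all invariant factors of ∂_2 are 1 so no torsion. So H_1 ≅ Z.
rank ∂_2 = 5, rank ∂_3 = 0 ⇒ b_2 = 5 − 5 − 0 = 0. So H_2 ≅ 0.

H_0 ≅ Z,  H_1 ≅ Z,  H_2 = 0.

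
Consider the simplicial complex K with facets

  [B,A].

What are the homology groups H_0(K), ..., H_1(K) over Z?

H_0 = Z,  H_1 = 0.

Take the total order A < B on the vertex set. Then K (dimension 1) consists of the simplices:

  0-simplices (2): A, B
  1-simplices (1): AB

Hence C_0 ≅ Z^2, C_1 ≅ Z^1.

The boundary map ∂_1: C_1 → C_0 sends each edge [p,q] (with p < q) to q − p.
The resulting 2×1 matrix has rank 1, and its Smith normal form has invariant factors (1).

Now H_k = ker ∂_k / im ∂_{k+1}, so:

  H_0: rank C_0 − rank ∂_1 = 2 − 1 = 1, and the invariant factors of ∂_1 are all 1, so H_0 ≅ Z.
  H_1: rank ker ∂_1 − rank ∂_2 = (1 − 1) − 0 = 0, and there is no ∂_2, so H_1 ≅ 0.

(K is a triangulation of the 1-simplex.)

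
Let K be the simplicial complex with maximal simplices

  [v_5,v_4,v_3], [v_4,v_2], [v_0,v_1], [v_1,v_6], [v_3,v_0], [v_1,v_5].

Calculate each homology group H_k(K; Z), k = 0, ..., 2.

K has 7 vertices, 8 edges, 1 triangle.
rank ∂_0 = 0, rank ∂_1 = 6 ⇒ b_0 = 7 − 0 − 6 = 1; all invariant factors of ∂_1 are 1 so no torsion. So H_0 ≅ Z.
rank ∂_1 = 6, rank ∂_2 = 1 ⇒ b_1 = 8 − 6 − 1 = 1; all invariant factors of ∂_2 are 1 so no torsion. So H_1 ≅ Z.
rank ∂_2 = 1, rank ∂_3 = 0 ⇒ b_2 = 1 − 1 − 0 = 0. So H_2 ≅ 0.

H_0 = Z,  H_1 = Z,  H_2 = 0.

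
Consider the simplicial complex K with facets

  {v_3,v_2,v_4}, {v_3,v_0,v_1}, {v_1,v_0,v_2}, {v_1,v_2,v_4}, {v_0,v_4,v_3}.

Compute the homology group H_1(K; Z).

H_1 = Z.

Order the vertices as v_0 < v_1 < v_2 < v_3 < v_4. Listing each simplex with vertices in this order, K has dimension 2 with simplices:

  0-simplices (5): [v_0], [v_1], [v_2], [v_3], [v_4]
  1-simplices (10): [v_0,v_1], [v_0,v_2], [v_0,v_3], [v_0,v_4], [v_1,v_2], [v_1,v_3], [v_1,v_4], [v_2,v_3], [v_2,v_4], [v_3,v_4]
  2-simplices (5): [v_0,v_1,v_2], [v_0,v_1,v_3], [v_0,v_3,v_4], [v_1,v_2,v_4], [v_2,v_3,v_4]

so the chain groups are C_0 ≅ Z^5, C_1 ≅ Z^10, C_2 ≅ Z^5.

The boundary map ∂_1: C_1 → C_0 is given by ∂[p,q] = [q] − [p].
The resulting 5×10 matrix has rank 4, and its Smith normal form has invariant factors (1,1,1,1).

The boundary map ∂_2: C_2 → C_1 maps a triangle to the signed sum of its edges. For instance
  ∂[v_1,v_2,v_4] = [v_2,v_4] − [v_1,v_4] + [v_1,v_2],
  ∂[v_0,v_3,v_4] = [v_3,v_4] − [v_0,v_4] + [v_0,v_3].
As a 10×5 matrix over Z this has rank 5, with invariant factors (1,1,1,1,1).

Computing H_k = (kernel of ∂_k) / (image of ∂_{k+1}):

  H_1: rank ker ∂_1 − rank ∂_2 = (10 − 4) − 5 = 1, and the invariant factors of ∂_2 are all 1, so H_1 = Z.

(K is a triangulation of the Möbius band.)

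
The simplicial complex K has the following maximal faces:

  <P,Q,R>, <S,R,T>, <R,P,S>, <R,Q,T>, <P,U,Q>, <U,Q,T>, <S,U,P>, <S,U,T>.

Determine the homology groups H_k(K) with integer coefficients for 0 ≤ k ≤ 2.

We work with the vertex ordering P < Q < R < S < T < U. The simplices of K, each written with vertices in increasing order, are:

  0-simplices (6): P, Q, R, S, T, U
  1-simplices (12): PQ, PR, PS, PU, QR, QT, QU, RS, RT, ST, SU, TU
  2-simplices (8): PQR, PQU, PRS, PSU, QRT, QTU, RST, STU

giving chain groups C_0 ≅ Z^6, C_1 ≅ Z^12, C_2 ≅ Z^8.

The boundary map ∂_1: C_1 → C_0 is given by ∂[p,q] = [q] − [p]. For instance
  ∂ST = T − S.
As a 6×12 matrix over Z this has rank 5, with invariant factors (1,1,1,1,1).

The boundary map ∂_2: C_2 → C_1 acts by ∂[p,q,r] = [q,r] − [p,r] + [p,q]. For instance
  ∂QRT = RT − QT + QR,
  ∂PQU = QU − PU + PQ.
This gives a 12×8 integer matrix of rank 7; reducing to Smith normal form yields diagonal entries (1,1,1,1,1,1,1).

Computing H_k = (kernel of ∂_k) / (image of ∂_{k+1}):

  H_0: rank C_0 − rank ∂_1 = 6 − 5 = 1, and the invariant factors of ∂_1 are all 1, so H_0 ≅ Z.
  H_1: rank ker ∂_1 − rank ∂_2 = (12 − 5) − 7 = 0, and the invariant factors of ∂_2 are all 1, so H_1 ≅ 0.
  H_2: rank ker ∂_2 − rank ∂_3 = (8 − 7) − 0 = 1, and there is no ∂_3, so H_2 ≅ Z.

(K is a triangulation of the 2-sphere S^2.)

H_0 ≅ Z,  H_1 = 0,  H_2 ≅ Z.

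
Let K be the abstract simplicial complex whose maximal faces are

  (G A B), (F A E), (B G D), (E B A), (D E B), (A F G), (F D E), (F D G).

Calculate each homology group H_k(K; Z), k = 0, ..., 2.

H_0 = Z,  H_1 = 0,  H_2 = Z.

K has 6 vertices, 12 edges, 8 triangles.
rank ∂_0 = 0, rank ∂_1 = 5 ⇒ b_0 = 6 − 0 − 5 = 1; all invariant factors of ∂_1 are 1 so no torsion. So H_0 ≅ Z.
rank ∂_1 = 5, rank ∂_2 = 7 ⇒ b_1 = 12 − 5 − 7 = 0; all invariant factors of ∂_2 are 1 so no torsion. So H_1 ≅ 0.
rank ∂_2 = 7, rank ∂_3 = 0 ⇒ b_2 = 8 − 7 − 0 = 1. So H_2 ≅ Z.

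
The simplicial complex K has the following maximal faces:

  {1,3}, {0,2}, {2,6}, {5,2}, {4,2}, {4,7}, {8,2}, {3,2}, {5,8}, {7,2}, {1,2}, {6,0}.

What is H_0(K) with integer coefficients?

H_0 ≅ Z.

Take the total order 0 < 1 < 2 < 3 < 4 < 5 < 6 < 7 < 8 on the vertex set. Then K (dimension 1) consists of the simplices:

  0-simplices (9): [0], [1], [2], [3], [4], [5], [6], [7], [8]
  1-simplices (12): [0,2], [0,6], [1,2], [1,3], [2,3], [2,4], [2,5], [2,6], [2,7], [2,8], [4,7], [5,8]

Hence C_0 ≅ Z^9, C_1 ≅ Z^12.

The boundary map ∂_1: C_1 → C_0 maps an edge to its endpoints' difference, ∂[p,q] = q − p.
This gives a 9×12 integer matrix of rank 8; reducing to Smith normal form yields diagonal entries (1,1,1,1,1,1,1,1).

Now H_k = ker ∂_k / im ∂_{k+1}, so:

  H_0: rank C_0 − rank ∂_1 = 9 − 8 = 1, and the invariant factors of ∂_1 are all 1, so H_0 = Z.

(K is a triangulation of a wedge of 4 circles.)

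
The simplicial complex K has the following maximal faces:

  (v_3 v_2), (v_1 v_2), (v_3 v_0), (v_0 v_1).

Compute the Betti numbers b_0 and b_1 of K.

K has 4 vertices, 4 edges.
rank ∂_0 = 0, rank ∂_1 = 3 ⇒ b_0 = 4 − 0 − 3 = 1; all invariant factors of ∂_1 are 1 so no torsion. So H_0 = Z.
rank ∂_1 = 3, rank ∂_2 = 0 ⇒ b_1 = 4 − 3 − 0 = 1. So H_1 = Z.

b_0 = 1, b_1 = 1.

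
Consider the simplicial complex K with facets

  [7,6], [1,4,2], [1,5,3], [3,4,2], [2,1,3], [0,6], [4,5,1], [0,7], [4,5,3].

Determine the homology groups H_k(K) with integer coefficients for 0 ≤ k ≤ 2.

Fix the vertex order 0 < 1 < 2 < 3 < 4 < 5 < 6 < 7 and write every simplex with vertices in increasing order. Then dim K = 2 and the simplices of K are:

  0-simplices (8): [0], [1], [2], [3], [4], [5], [6], [7]
  1-simplices (12): [0,6], [0,7], [1,2], [1,3], [1,4], [1,5], [2,3], [2,4], [3,4], [3,5], [4,5], [6,7]
  2-simplices (6): [1,2,3], [1,2,4], [1,3,5], [1,4,5], [2,3,4], [3,4,5]

giving chain groups C_0 ≅ Z^8, C_1 ≅ Z^12, C_2 ≅ Z^6.

The boundary map ∂_1: C_1 → C_0 sends each edge [p,q] (with p < q) to q − p. For instance
  ∂[4,5] = [5] − [4].
As a 8×12 matrix over Z this has rank 6, with invariant factors (1,1,1,1,1,1).

∂_2: C_2 → C_1 sends each 2-simplex [p,q,r] to [q,r] − [p,r] + [p,q]. For instance
  ∂[1,2,4] = [2,4] − [1,4] + [1,2],
  ∂[1,2,3] = [2,3] − [1,3] + [1,2].
This gives a 12×6 integer matrix of rank 5; reducing to Smith normal form yields diagonal entries (1,1,1,1,1).

Computing H_k = (kernel of ∂_k) / (image of ∂_{k+1}):

  H_0: rank C_0 − rank ∂_1 = 8 − 6 = 2, and the invariant factors of ∂_1 are all 1, so H_0 = Z^2.
  H_1: rank ker ∂_1 − rank ∂_2 = (12 − 6) − 5 = 1, and the invariant factors of ∂_2 are all 1, so H_1 = Z.
  H_2: rank ker ∂_2 − rank ∂_3 = (6 − 5) − 0 = 1, and there is no ∂_3, so H_2 = Z.

(K is a triangulation of the disjoint union of the circle S^1 and the 2-sphere S^2.)

H_0 ≅ Z^2,  H_1 ≅ Z,  H_2 ≅ Z.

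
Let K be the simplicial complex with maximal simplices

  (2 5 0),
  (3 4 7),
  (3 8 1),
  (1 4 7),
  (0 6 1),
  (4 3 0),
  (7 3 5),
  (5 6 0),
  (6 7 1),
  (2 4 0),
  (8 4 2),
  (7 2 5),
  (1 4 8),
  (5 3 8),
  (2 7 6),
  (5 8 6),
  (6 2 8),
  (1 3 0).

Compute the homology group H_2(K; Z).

K has 9 vertices, 27 edges, 18 triangles.
rank ∂_2 = 18, rank ∂_3 = 0 ⇒ b_2 = 18 − 18 − 0 = 0. So H_2 = 0.

H_2 = 0.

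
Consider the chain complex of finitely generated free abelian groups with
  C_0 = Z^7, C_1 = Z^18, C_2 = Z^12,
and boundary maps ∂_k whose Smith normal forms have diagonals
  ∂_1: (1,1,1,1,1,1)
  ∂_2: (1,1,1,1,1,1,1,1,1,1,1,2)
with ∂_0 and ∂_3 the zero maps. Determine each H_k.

H_0: b_0 = 7 − 0 − 6 = 1; torsion from ∂_1 factors > 1: none. So H_0 ≅ Z.
H_1: b_1 = 18 − 6 − 12 = 0; torsion from ∂_2 factors > 1: [2]. So H_1 ≅ Z/2.
H_2: b_2 = 12 − 12 − 0 = 0; torsion from ∂_3 factors > 1: none. So H_2 ≅ 0.

H_0 ≅ Z,  H_1 ≅ Z/2,  H_2 = 0.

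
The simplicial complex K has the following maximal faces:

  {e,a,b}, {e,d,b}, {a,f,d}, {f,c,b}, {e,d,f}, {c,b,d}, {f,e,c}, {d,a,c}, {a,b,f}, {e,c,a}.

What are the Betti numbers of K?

K has 6 vertices, 15 edges, 10 triangles.
rank ∂_0 = 0, rank ∂_1 = 5 ⇒ b_0 = 6 − 0 − 5 = 1; all invariant factors of ∂_1 are 1 so no torsion. So H_0 = Z.
rank ∂_1 = 5, rank ∂_2 = 10 ⇒ b_1 = 15 − 5 − 10 = 0; ∂_2 has invariant factor(s) [2] giving torsion. So H_1 = Z/2Z.
rank ∂_2 = 10, rank ∂_3 = 0 ⇒ b_2 = 10 − 10 − 0 = 0. So H_2 = 0.

b_0 = 1, b_1 = 0, b_2 = 0.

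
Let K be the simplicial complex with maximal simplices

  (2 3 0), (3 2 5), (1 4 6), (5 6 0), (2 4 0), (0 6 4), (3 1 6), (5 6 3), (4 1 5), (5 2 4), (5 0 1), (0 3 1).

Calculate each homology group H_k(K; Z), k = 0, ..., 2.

Fix the vertex order 0 < 1 < 2 < 3 < 4 < 5 < 6 and write every simplex with vertices in increasing order. Then dim K = 2 and the simplices of K are:

  0-simplices (7): [0], [1], [2], [3], [4], [5], [6]
  1-simplices (18): [0,1], [0,2], [0,3], [0,4], [0,5], [0,6], [1,3], [1,4], [1,5], [1,6], [2,3], [2,4], [2,5], [3,5], [3,6], [4,5], [4,6], [5,6]
  2-simplices (12): [0,1,3], [0,1,5], [0,2,3], [0,2,4], [0,4,6], [0,5,6], [1,3,6], [1,4,5], [1,4,6], [2,3,5], [2,4,5], [3,5,6]

so the chain groups are C_0 ≅ Z^7, C_1 ≅ Z^18, C_2 ≅ Z^12.

Boundary ∂_1: C_1 → C_0 maps an edge to its endpoints' difference, ∂[p,q] = q − p. For instance
  ∂[3,5] = [5] − [3].
As a 7×18 matrix over Z this has rank 6, with invariant factors (1,1,1,1,1,1).

Boundary ∂_2: C_2 → C_1 acts by ∂[p,q,r] = [q,r] − [p,r] + [p,q]. For instance
  ∂[0,5,6] = [5,6] − [0,6] + [0,5],
  ∂[1,4,5] = [4,5] − [1,5] + [1,4].
This gives a 18×12 integer matrix of rank 12; reducing to Smith normal form yields diagonal entries (1,1,1,1,1,1,1,1,1,1,1,2).

Computing H_k = (kernel of ∂_k) / (image of ∂_{k+1}):

  H_0: rank C_0 − rank ∂_1 = 7 − 6 = 1, and the invariant factors of ∂_1 are all 1, so H_0 ≅ Z.
  H_1: rank ker ∂_1 − rank ∂_2 = (18 − 6) − 12 = 0, and ∂_2 has invariant factor 2 > 1, so H_1 ≅ Z/2.
  H_2: rank ker ∂_2 − rank ∂_3 = (12 − 12) − 0 = 0, and there is no ∂_3, so H_2 ≅ 0.

(K is a triangulation of the real projective plane RP^2.)

H_0 ≅ Z,  H_1 ≅ Z/2,  H_2 = 0.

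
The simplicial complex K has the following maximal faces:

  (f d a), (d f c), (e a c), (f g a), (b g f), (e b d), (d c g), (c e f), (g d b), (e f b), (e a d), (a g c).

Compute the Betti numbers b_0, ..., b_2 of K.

Order the vertices as a < b < c < d < e < f < g. Listing each simplex with vertices in this order, K has dimension 2 with simplices:

  0-simplices (7): a, b, c, d, e, f, g
  1-simplices (18): ac, ad, ae, af, ag, bd, be, bf, bg, cd, ce, cf, cg, de, df, dg, ef, fg
  2-simplices (12): ace, acg, ade, adf, afg, bde, bdg, bef, bfg, cdf, cdg, cef

Hence C_0 ≅ Z^7, C_1 ≅ Z^18, C_2 ≅ Z^12.

Boundary ∂_1: C_1 → C_0 is given by ∂[p,q] = [q] − [p]. For instance
  ∂ae = e − a.
This gives a 7×18 integer matrix of rank 6; reducing to Smith normal form yields diagonal entries (1,1,1,1,1,1).

∂_2: C_2 → C_1 maps a triangle to the signed sum of its edges. For instance
  ∂bef = ef − bf + be,
  ∂ade = de − ae + ad.
The 18×12 boundary matrix has rank 12 and Smith normal form diag(1,1,1,1,1,1,1,1,1,1,1,2).

From H_k ≅ ker(∂_k) / im(∂_{k+1}) we obtain:

  H_0: rank C_0 − rank ∂_1 = 7 − 6 = 1, and the invariant factors of ∂_1 are all 1, so H_0 = Z.
  H_1: rank ker ∂_1 − rank ∂_2 = (18 − 6) − 12 = 0, and ∂_2 has invariant factor 2 > 1, so H_1 = Z/2.
  H_2: rank ker ∂_2 − rank ∂_3 = (12 − 12) − 0 = 0, and there is no ∂_3, so H_2 = 0.

As a check, the Euler characteristic is 7 − 18 + 12 = 1, which agrees with 1 − 0 + 0 = 1.

Hence the Betti numbers are b_0 = 1, b_1 = 0, b_2 = 0.

b_0 = 1, b_1 = 0, b_2 = 0.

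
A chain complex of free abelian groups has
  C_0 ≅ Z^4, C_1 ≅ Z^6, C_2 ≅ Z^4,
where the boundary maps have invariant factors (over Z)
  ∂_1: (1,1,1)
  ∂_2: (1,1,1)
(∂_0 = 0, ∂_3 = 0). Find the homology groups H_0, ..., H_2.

H_0 ≅ Z,  H_1 = 0,  H_2 ≅ Z.

H_0: b_0 = 4 − 0 − 3 = 1; torsion from ∂_1 factors > 1: none. So H_0 ≅ Z.
H_1: b_1 = 6 − 3 − 3 = 0; torsion from ∂_2 factors > 1: none. So H_1 ≅ 0.
H_2: b_2 = 4 − 3 − 0 = 1; torsion from ∂_3 factors > 1: none. So H_2 ≅ Z.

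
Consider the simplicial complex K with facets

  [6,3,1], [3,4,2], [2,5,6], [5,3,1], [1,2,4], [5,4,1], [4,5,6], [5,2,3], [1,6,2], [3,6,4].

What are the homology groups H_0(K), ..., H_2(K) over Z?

Order the vertices as 1 < 2 < 3 < 4 < 5 < 6. Listing each simplex with vertices in this order, K has dimension 2 with simplices:

  0-simplices (6): [1], [2], [3], [4], [5], [6]
  1-simplices (15): [1,2], [1,3], [1,4], [1,5], [1,6], [2,3], [2,4], [2,5], [2,6], [3,4], [3,5], [3,6], [4,5], [4,6], [5,6]
  2-simplices (10): [1,2,4], [1,2,6], [1,3,5], [1,3,6], [1,4,5], [2,3,4], [2,3,5], [2,5,6], [3,4,6], [4,5,6]

giving chain groups C_0 ≅ Z^6, C_1 ≅ Z^15, C_2 ≅ Z^10.

∂_1: C_1 → C_0 is given by ∂[p,q] = [q] − [p]. For instance
  ∂[2,4] = [4] − [2].
The resulting 6×15 matrix has rank 5, and its Smith normal form has invariant factors (1,1,1,1,1).

∂_2: C_2 → C_1 acts by ∂[p,q,r] = [q,r] − [p,r] + [p,q]. For instance
  ∂[3,4,6] = [4,6] − [3,6] + [3,4],
  ∂[1,2,6] = [2,6] − [1,6] + [1,2].
The 15×10 boundary matrix has rank 10 and Smith normal form diag(1,1,1,1,1,1,1,1,1,2).

From H_k ≅ ker(∂_k) / im(∂_{k+1}) we obtain:

  H_0: rank C_0 − rank ∂_1 = 6 − 5 = 1, and the invariant factors of ∂_1 are all 1, so H_0 = Z.
  H_1: rank ker ∂_1 − rank ∂_2 = (15 − 5) − 10 = 0, and ∂_2 has invariant factor 2 > 1, so H_1 = Z/2.
  H_2: rank ker ∂_2 − rank ∂_3 = (10 − 10) − 0 = 0, and there is no ∂_3, so H_2 = 0.

H_0 = Z,  H_1 = Z/2,  H_2 = 0.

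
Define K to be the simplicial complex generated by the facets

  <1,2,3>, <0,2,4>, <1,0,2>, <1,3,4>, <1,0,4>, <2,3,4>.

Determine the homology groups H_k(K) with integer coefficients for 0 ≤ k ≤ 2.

H_0 ≅ Z,  H_1 = 0,  H_2 ≅ Z.

Fix the vertex order 0 < 1 < 2 < 3 < 4 and write every simplex with vertices in increasing order. Then dim K = 2 and the simplices of K are:

  0-simplices (5): [0], [1], [2], [3], [4]
  1-simplices (9): [0,1], [0,2], [0,4], [1,2], [1,3], [1,4], [2,3], [2,4], [3,4]
  2-simplices (6): [0,1,2], [0,1,4], [0,2,4], [1,2,3], [1,3,4], [2,3,4]

giving chain groups C_0 ≅ Z^5, C_1 ≅ Z^9, C_2 ≅ Z^6.

∂_1: C_1 → C_0 is given by ∂[p,q] = [q] − [p]. For instance
  ∂[0,1] = [1] − [0].
As a 5×9 matrix over Z this has rank 4, with invariant factors (1,1,1,1).

∂_2: C_2 → C_1 acts by ∂[p,q,r] = [q,r] − [p,r] + [p,q]. For instance
  ∂[1,2,3] = [2,3] − [1,3] + [1,2],
  ∂[0,1,2] = [1,2] − [0,2] + [0,1].
This gives a 9×6 integer matrix of rank 5; reducing to Smith normal form yields diagonal entries (1,1,1,1,1).

Computing H_k = (kernel of ∂_k) / (image of ∂_{k+1}):

  H_0: rank C_0 − rank ∂_1 = 5 − 4 = 1, and the invariant factors of ∂_1 are all 1, so H_0 ≅ Z.
  H_1: rank ker ∂_1 − rank ∂_2 = (9 − 4) − 5 = 0, and the invariant factors of ∂_2 are all 1, so H_1 ≅ 0.
  H_2: rank ker ∂_2 − rank ∂_3 = (6 − 5) − 0 = 1, and there is no ∂_3, so H_2 ≅ Z.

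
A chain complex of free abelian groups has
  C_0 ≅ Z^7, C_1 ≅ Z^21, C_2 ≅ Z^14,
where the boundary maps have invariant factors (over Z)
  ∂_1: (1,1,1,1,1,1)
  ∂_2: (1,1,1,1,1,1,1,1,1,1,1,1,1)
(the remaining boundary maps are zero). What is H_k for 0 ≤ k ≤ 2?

H_0 = Z,  H_1 = Z^2,  H_2 = Z.

H_0: b_0 = 7 − 0 − 6 = 1; torsion from ∂_1 factors > 1: none. So H_0 = Z.
H_1: b_1 = 21 − 6 − 13 = 2; torsion from ∂_2 factors > 1: none. So H_1 = Z^2.
H_2: b_2 = 14 − 13 − 0 = 1; torsion from ∂_3 factors > 1: none. So H_2 = Z.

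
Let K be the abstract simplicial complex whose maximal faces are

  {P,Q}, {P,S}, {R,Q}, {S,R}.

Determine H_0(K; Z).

H_0 ≅ Z.

Take the total order P < Q < R < S on the vertex set. Then K (dimension 1) consists of the simplices:

  0-simplices (4): P, Q, R, S
  1-simplices (4): PQ, PS, QR, RS

giving chain groups C_0 ≅ Z^4, C_1 ≅ Z^4.

Boundary ∂_1: C_1 → C_0 maps an edge to its endpoints' difference, ∂[p,q] = q − p.
The 4×4 boundary matrix has rank 3 and Smith normal form diag(1,1,1).

From H_k ≅ ker(∂_k) / im(∂_{k+1}) we obtain:

  H_0: rank C_0 − rank ∂_1 = 4 − 3 = 1, and the invariant factors of ∂_1 are all 1, so H_0 ≅ Z.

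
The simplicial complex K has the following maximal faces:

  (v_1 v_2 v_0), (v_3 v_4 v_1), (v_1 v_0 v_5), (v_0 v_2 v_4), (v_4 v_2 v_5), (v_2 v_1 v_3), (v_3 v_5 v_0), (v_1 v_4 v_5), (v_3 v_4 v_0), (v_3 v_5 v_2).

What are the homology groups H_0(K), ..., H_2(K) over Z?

H_0 = Z,  H_1 = Z/2Z,  H_2 = 0.

Take the total order v_0 < v_1 < v_2 < v_3 < v_4 < v_5 on the vertex set. Then K (dimension 2) consists of the simplices:

  0-simplices (6): [v_0], [v_1], [v_2], [v_3], [v_4], [v_5]
  1-simplices (15): (15 of them)
  2-simplices (10): [v_0,v_1,v_2], [v_0,v_1,v_5], [v_0,v_2,v_4], [v_0,v_3,v_4], [v_0,v_3,v_5], [v_1,v_2,v_3], [v_1,v_3,v_4], [v_1,v_4,v_5], [v_2,v_3,v_5], [v_2,v_4,v_5]

Hence C_0 ≅ Z^6, C_1 ≅ Z^15, C_2 ≅ Z^10.

∂_1: C_1 → C_0 sends each edge [p,q] (with p < q) to q − p.
As a 6×15 matrix over Z this has rank 5, with invariant factors (1,1,1,1,1).

∂_2: C_2 → C_1 acts by ∂[p,q,r] = [q,r] − [p,r] + [p,q]. For instance
  ∂[v_0,v_1,v_5] = [v_1,v_5] − [v_0,v_5] + [v_0,v_1],
  ∂[v_2,v_4,v_5] = [v_4,v_5] − [v_2,v_5] + [v_2,v_4].
As a 15×10 matrix over Z this has rank 10, with invariant factors (1,1,1,1,1,1,1,1,1,2).

From H_k ≅ ker(∂_k) / im(∂_{k+1}) we obtain:

  H_0: rank C_0 − rank ∂_1 = 6 − 5 = 1, and the invariant factors of ∂_1 are all 1, so H_0 ≅ Z.
  H_1: rank ker ∂_1 − rank ∂_2 = (15 − 5) − 10 = 0, and ∂_2 has invariant factor 2 > 1, so H_1 ≅ Z/2Z.
  H_2: rank ker ∂_2 − rank ∂_3 = (10 − 10) − 0 = 0, and there is no ∂_3, so H_2 ≅ 0.

As a check, the Euler characteristic is 6 − 15 + 10 = 1, which agrees with 1 − 0 + 0 = 1.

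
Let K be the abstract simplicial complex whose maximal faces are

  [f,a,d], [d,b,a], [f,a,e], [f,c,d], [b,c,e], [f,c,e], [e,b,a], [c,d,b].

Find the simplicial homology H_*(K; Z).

Fix the vertex order a < b < c < d < e < f and write every simplex with vertices in increasing order. Then dim K = 2 and the simplices of K are:

  0-simplices (6): a, b, c, d, e, f
  1-simplices (12): ab, ad, ae, af, bc, bd, be, cd, ce, cf, df, ef
  2-simplices (8): abd, abe, adf, aef, bcd, bce, cdf, cef

Hence C_0 ≅ Z^6, C_1 ≅ Z^12, C_2 ≅ Z^8.

Boundary ∂_1: C_1 → C_0 is given by ∂[p,q] = [q] − [p]. For instance
  ∂cf = f − c.
This gives a 6×12 integer matrix of rank 5; reducing to Smith normal form yields diagonal entries (1,1,1,1,1).

The boundary map ∂_2: C_2 → C_1 acts by ∂[p,q,r] = [q,r] − [p,r] + [p,q]. For instance
  ∂abe = be − ae + ab,
  ∂cdf = df − cf + cd.
The 12×8 boundary matrix has rank 7 and Smith normal form diag(1,1,1,1,1,1,1).

Reading off H_k = ker ∂_k / im ∂_{k+1}:

  H_0: rank C_0 − rank ∂_1 = 6 − 5 = 1, and the invariant factors of ∂_1 are all 1, so H_0 = Z.
  H_1: rank ker ∂_1 − rank ∂_2 = (12 − 5) − 7 = 0, and the invariant factors of ∂_2 are all 1, so H_1 = 0.
  H_2: rank ker ∂_2 − rank ∂_3 = (8 − 7) − 0 = 1, and there is no ∂_3, so H_2 = Z.

H_0 = Z,  H_1 = 0,  H_2 = Z.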